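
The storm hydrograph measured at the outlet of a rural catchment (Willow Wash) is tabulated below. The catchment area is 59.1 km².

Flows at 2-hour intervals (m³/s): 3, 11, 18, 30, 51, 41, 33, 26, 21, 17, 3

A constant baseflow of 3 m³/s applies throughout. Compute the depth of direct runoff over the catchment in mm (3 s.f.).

d ≈ 26.9 mm

Direct runoff: 0.0, 8.0, 15.0, 27.0, 48.0, 38.0, 30.0, 23.0, 18.0, 14.0, 0.0 m³/s; ΣQ_DR = 221.0 m³/s.
V = ΣQ_DR · Δt = 221.0 × 7200 s = 1.591 × 10^6 m³.
Over A = 59.1 km², depth = V / A = 26.9 mm.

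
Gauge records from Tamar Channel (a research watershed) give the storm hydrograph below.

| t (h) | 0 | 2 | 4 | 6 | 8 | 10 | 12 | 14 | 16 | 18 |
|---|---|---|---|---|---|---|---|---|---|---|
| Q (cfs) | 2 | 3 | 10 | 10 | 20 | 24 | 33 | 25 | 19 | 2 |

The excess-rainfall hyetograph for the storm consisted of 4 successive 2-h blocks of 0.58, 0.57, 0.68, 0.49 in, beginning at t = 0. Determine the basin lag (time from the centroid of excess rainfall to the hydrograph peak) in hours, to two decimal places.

t_L ≈ 8.07 h

Centroid of excess rainfall: t_c = Σ P_i·t̄_i / ΣP_i = 3.9310 h (block centres at 1, 3, 5, 7 h).
Hydrograph peak occurs at t = 12 h, so basin lag t_L = 12 − 3.9310 = 8.07 h.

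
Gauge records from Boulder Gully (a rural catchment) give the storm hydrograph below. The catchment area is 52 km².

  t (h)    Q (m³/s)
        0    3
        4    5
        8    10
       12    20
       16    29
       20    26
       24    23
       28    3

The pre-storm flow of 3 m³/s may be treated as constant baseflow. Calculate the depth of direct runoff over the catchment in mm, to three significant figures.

Direct runoff: 0.0, 2.0, 7.0, 17.0, 26.0, 23.0, 20.0, 0.0 m³/s; ΣQ_DR = 95.00 m³/s.
V = ΣQ_DR · Δt = 95.00 × 14400 s = 1.368 × 10^6 m³.
Over A = 52 km², depth = V / A = 26.3 mm.

d ≈ 26.3 mm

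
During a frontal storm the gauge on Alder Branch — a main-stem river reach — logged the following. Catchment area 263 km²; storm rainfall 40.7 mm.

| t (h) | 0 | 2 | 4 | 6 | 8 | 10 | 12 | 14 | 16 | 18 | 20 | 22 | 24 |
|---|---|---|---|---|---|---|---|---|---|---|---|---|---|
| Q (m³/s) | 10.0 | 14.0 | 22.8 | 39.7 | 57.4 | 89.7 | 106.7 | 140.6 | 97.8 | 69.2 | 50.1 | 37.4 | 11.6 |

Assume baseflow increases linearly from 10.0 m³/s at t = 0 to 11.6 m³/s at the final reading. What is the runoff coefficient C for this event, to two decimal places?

C ≈ 0.41

ΣQ_DR = 606.6 m³/s; V = ΣQ_DR·Δt = 4.368 × 10^6 m³.
Runoff depth d = V / A = 16.61 mm.
C = d / P = 16.61 / 40.7 = 0.41.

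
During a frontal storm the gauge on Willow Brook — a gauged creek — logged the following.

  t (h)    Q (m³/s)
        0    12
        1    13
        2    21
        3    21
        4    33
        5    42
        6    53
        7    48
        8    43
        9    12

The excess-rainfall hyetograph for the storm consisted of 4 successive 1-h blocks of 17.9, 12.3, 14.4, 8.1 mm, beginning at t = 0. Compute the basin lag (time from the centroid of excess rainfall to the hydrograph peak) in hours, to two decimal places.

t_L ≈ 4.26 h

Centroid of excess rainfall: t_c = Σ P_i·t̄_i / ΣP_i = 1.7410 h (block centres at 0.5, 1.5, 2.5, 3.5 h).
Hydrograph peak occurs at t = 6 h, so basin lag t_L = 6 − 1.7410 = 4.26 h.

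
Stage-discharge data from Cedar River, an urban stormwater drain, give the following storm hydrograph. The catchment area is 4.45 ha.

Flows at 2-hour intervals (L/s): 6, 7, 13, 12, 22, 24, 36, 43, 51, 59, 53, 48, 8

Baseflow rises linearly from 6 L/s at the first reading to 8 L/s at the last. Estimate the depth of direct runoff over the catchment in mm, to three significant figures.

d ≈ 47.1 mm

Direct runoff: 0.00, 0.83, 6.67, 5.50, 15.33, 17.17, 29.00, 35.83, 43.67, 51.50, 45.33, 40.17, 0.00 L/s; ΣQ_DR = 291.0 L/s.
V = ΣQ_DR · Δt = 291.0 × 7200 s = 2.095 × 10^6 L.
Over A = 4.45 ha, depth = V / A = 47.1 mm.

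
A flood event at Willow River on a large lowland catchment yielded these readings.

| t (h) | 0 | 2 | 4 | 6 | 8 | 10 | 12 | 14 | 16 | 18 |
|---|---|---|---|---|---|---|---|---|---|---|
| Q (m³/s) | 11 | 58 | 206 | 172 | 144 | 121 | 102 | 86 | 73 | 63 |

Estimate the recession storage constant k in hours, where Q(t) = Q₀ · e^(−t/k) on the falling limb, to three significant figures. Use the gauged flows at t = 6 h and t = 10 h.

On the falling limb, Q drops from 172 to 121 m³/s between t = 6 h and t = 10 h (Δt = 4 h).
k = −Δt / ln(Q₂/Q₁) = −4 / ln(121/172) = 11.4 h.

k ≈ 11.4 h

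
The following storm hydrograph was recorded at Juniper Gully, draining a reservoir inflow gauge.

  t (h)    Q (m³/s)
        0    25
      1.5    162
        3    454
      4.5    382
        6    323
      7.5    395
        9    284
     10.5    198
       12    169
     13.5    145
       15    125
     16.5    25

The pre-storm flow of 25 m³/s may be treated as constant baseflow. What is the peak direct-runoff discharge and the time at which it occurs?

Subtracting baseflow gives direct-runoff ordinates: 0.0, 137.0, 429.0, 357.0, 298.0, 370.0, 259.0, 173.0, 144.0, 120.0, 100.0, 0.0 m³/s.
The maximum is 429.0 m³/s, occurring at the reading for t = 3 h.

Q_p = 429.0 m³/s at t = 3 h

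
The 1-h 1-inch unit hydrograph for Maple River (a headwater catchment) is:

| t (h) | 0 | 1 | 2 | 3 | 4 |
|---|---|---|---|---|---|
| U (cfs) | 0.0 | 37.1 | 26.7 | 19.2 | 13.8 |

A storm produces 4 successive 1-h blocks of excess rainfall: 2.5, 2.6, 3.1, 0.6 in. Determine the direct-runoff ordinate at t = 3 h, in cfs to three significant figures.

Q ≈ 232 cfs

By discrete convolution, Q_j = Σ (P_i / 1 in) · U_{j−i}.
At t = 3 h (j=3): Q = (2.5/1)·19.2 + (2.6/1)·26.7 + (3.1/1)·37.1 + (0.6/1)·0.0 = 232 cfs.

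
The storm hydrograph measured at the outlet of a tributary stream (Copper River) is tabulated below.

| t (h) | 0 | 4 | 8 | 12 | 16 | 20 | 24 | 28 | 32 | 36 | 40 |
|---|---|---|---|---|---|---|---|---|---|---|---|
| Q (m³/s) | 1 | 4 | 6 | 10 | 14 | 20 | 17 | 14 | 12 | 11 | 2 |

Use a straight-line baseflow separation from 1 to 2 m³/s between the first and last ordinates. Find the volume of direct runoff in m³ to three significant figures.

V ≈ 1.36 × 10^6 m³

Direct-runoff ordinates (Q − Q_b): 0.00, 2.90, 4.80, 8.70, 12.60, 18.50, 15.40, 12.30, 10.20, 9.10, 0.00 m³/s.
ΣQ_DR = 94.50 m³/s.
With Δt = 4 h = 14400 s, V = ΣQ_DR · Δt = 94.50 × 14400 = 1.36 × 10^6 m³.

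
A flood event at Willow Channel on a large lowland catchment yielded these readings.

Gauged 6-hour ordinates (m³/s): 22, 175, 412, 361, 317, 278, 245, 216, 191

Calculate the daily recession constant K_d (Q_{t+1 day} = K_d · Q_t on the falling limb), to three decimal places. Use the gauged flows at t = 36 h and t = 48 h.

Between t = 36 h and t = 48 h the flow falls from 245 to 191 m³/s over 2×6 h = 12 h.
Per-interval ratio K = (191/245)^(1/2) = 0.8829; K_d = K^(24/6) = 0.608.

K_d ≈ 0.608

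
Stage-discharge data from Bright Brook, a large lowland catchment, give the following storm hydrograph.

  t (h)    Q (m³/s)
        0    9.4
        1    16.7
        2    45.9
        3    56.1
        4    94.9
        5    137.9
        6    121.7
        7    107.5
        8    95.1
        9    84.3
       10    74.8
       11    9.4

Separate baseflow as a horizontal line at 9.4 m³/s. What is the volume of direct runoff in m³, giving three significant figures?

V ≈ 2.67 × 10^6 m³

Direct-runoff ordinates (Q − Q_b): 0.0, 7.3, 36.5, 46.7, 85.5, 128.5, 112.3, 98.1, 85.7, 74.9, 65.4, 0.0 m³/s.
ΣQ_DR = 740.9 m³/s.
With Δt = 1 h = 3600 s, V = ΣQ_DR · Δt = 740.9 × 3600 = 2.67 × 10^6 m³.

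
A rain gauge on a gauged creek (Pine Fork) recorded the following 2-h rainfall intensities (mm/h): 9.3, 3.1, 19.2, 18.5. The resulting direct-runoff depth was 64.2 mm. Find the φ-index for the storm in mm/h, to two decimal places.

φ ≈ 4.97 mm/h

Only the 3 blocks with intensity above φ contribute runoff: 9.3, 19.2, 18.5 mm/h.
Σ(I−φ)·Δt = d  ⇒  (9.3+19.2+18.5 − 3φ)·2 = 64.2
φ = (47.00 − 64.2/2) / 3 = 4.97 mm/h.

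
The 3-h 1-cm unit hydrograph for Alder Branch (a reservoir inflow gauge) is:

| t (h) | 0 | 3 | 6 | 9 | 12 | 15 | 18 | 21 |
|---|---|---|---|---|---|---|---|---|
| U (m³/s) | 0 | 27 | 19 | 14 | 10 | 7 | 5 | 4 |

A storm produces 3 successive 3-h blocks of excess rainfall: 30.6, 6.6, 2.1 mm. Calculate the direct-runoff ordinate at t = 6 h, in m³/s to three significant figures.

By discrete convolution, Q_j = Σ (P_i / 10 mm) · U_{j−i}.
At t = 6 h (j=2): Q = (30.6/10)·19 + (6.6/10)·27 + (2.1/10)·0 = 76.0 m³/s.

Q ≈ 76.0 m³/s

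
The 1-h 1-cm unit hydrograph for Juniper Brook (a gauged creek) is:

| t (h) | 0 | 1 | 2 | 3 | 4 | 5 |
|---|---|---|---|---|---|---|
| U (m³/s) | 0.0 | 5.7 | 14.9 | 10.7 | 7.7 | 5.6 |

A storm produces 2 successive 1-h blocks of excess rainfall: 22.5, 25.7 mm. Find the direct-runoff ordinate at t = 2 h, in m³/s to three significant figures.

By discrete convolution, Q_j = Σ (P_i / 10 mm) · U_{j−i}.
At t = 2 h (j=2): Q = (22.5/10)·14.9 + (25.7/10)·5.7 = 48.2 m³/s.

Q ≈ 48.2 m³/s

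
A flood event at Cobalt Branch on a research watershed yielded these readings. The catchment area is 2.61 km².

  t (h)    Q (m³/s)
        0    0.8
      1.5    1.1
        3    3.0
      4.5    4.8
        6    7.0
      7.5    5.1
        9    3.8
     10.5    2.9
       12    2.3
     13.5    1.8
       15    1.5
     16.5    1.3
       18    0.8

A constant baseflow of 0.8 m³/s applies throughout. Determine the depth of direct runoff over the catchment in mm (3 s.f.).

d ≈ 53.4 mm

Direct runoff: 0.0, 0.3, 2.2, 4.0, 6.2, 4.3, 3.0, 2.1, 1.5, 1.0, 0.7, 0.5, 0.0 m³/s; ΣQ_DR = 25.80 m³/s.
V = ΣQ_DR · Δt = 25.80 × 5400 s = 1.393 × 10^5 m³.
Over A = 2.61 km², depth = V / A = 53.4 mm.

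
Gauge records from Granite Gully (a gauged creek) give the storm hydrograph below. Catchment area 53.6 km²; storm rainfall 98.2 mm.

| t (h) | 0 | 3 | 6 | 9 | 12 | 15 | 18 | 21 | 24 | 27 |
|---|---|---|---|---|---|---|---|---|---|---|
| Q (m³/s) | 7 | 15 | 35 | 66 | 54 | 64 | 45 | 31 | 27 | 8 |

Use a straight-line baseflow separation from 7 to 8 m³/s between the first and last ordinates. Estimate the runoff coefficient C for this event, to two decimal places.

C ≈ 0.57

ΣQ_DR = 277.0 m³/s; V = ΣQ_DR·Δt = 2.992 × 10^6 m³.
Runoff depth d = V / A = 55.81 mm.
C = d / P = 55.81 / 98.2 = 0.57.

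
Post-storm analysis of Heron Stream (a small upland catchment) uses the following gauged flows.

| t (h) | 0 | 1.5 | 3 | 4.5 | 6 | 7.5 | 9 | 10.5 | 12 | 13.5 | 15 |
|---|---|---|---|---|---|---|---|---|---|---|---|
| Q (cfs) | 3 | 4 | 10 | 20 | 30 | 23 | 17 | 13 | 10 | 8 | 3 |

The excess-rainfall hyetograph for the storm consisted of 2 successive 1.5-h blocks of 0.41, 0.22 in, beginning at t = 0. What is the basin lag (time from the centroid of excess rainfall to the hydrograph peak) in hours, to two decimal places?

t_L ≈ 4.73 h

Centroid of excess rainfall: t_c = Σ P_i·t̄_i / ΣP_i = 1.2738 h (block centres at 0.75, 2.25 h).
Hydrograph peak occurs at t = 6 h, so basin lag t_L = 6 − 1.2738 = 4.73 h.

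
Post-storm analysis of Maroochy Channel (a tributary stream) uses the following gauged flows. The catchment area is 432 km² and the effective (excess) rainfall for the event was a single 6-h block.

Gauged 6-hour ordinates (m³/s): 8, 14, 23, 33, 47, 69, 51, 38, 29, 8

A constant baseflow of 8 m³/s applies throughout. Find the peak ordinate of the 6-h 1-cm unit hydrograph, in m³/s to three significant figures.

Direct runoff: 0.0, 6.0, 15.0, 25.0, 39.0, 61.0, 43.0, 30.0, 21.0, 0.0 m³/s; ΣQ_DR = 240.0 m³/s, peak = 61.0 m³/s.
Runoff depth d = ΣQ_DR·Δt / A = 240.0 × 21600 / (432 km²) = 12.00 mm.
The 1-cm UH is the DRH scaled by (10 mm)/d, so U_p = 61.0 × 10/12.00 = 50.8 m³/s.

U_p ≈ 50.8 m³/s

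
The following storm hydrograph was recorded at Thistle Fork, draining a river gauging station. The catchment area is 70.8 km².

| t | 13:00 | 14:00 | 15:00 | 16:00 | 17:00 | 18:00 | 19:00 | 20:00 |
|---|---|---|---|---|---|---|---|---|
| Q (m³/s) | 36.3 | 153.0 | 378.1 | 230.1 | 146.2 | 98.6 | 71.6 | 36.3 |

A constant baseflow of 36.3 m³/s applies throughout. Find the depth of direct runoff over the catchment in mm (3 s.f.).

d ≈ 43.7 mm

Direct runoff: 0.0, 116.7, 341.8, 193.8, 109.9, 62.3, 35.3, 0.0 m³/s; ΣQ_DR = 859.8 m³/s.
V = ΣQ_DR · Δt = 859.8 × 3600 s = 3.095 × 10^6 m³.
Over A = 70.8 km², depth = V / A = 43.7 mm.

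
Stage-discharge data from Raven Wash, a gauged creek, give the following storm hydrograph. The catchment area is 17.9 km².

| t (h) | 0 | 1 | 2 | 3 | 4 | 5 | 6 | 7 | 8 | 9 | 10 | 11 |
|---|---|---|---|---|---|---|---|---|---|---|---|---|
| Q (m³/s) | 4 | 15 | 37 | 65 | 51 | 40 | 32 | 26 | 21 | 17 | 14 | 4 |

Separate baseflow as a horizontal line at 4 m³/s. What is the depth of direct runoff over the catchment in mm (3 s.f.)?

d ≈ 55.9 mm

Direct runoff: 0.0, 11.0, 33.0, 61.0, 47.0, 36.0, 28.0, 22.0, 17.0, 13.0, 10.0, 0.0 m³/s; ΣQ_DR = 278.0 m³/s.
V = ΣQ_DR · Δt = 278.0 × 3600 s = 1.001 × 10^6 m³.
Over A = 17.9 km², depth = V / A = 55.9 mm.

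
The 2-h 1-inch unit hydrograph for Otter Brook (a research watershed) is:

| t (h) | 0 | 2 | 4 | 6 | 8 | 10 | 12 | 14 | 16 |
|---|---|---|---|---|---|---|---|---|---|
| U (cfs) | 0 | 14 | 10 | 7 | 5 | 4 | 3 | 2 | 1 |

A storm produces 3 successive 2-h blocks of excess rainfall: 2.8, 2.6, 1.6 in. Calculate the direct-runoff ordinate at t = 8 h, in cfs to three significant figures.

By discrete convolution, Q_j = Σ (P_i / 1 in) · U_{j−i}.
At t = 8 h (j=4): Q = (2.8/1)·5 + (2.6/1)·7 + (1.6/1)·10 = 48.2 cfs.

Q ≈ 48.2 cfs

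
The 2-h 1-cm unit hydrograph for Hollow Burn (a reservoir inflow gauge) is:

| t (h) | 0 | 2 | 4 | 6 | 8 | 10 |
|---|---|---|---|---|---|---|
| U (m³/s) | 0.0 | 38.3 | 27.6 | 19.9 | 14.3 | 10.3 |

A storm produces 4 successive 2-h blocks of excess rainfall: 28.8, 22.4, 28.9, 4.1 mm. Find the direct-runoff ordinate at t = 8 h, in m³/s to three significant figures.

By discrete convolution, Q_j = Σ (P_i / 10 mm) · U_{j−i}.
At t = 8 h (j=4): Q = (28.8/10)·14.3 + (22.4/10)·19.9 + (28.9/10)·27.6 + (4.1/10)·38.3 = 181 m³/s.

Q ≈ 181 m³/s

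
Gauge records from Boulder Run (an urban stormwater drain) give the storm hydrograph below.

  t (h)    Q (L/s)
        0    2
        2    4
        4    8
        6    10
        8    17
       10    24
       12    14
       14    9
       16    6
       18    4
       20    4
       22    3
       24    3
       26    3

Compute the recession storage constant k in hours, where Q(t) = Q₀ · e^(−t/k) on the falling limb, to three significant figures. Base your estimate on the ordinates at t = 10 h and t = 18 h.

On the falling limb, Q drops from 24 to 4 L/s between t = 10 h and t = 18 h (Δt = 8 h).
k = −Δt / ln(Q₂/Q₁) = −8 / ln(4/24) = 4.46 h.

k ≈ 4.46 h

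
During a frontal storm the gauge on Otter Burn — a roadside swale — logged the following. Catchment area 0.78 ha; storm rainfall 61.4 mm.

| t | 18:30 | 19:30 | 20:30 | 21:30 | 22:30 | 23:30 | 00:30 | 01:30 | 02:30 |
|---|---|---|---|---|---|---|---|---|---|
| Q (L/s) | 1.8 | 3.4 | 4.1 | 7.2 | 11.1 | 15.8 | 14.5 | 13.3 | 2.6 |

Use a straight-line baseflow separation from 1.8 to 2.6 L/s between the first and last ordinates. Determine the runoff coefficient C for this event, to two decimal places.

ΣQ_DR = 54.00 L/s; V = ΣQ_DR·Δt = 1.944 × 10^5 L.
Runoff depth d = V / A = 24.92 mm.
C = d / P = 24.92 / 61.4 = 0.41.

C ≈ 0.41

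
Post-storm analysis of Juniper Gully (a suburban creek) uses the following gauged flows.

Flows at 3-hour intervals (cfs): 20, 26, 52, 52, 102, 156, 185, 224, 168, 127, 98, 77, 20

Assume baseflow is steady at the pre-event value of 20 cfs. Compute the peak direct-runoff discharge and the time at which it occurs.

Q_p = 204.0 cfs at t = 21 h

Subtracting baseflow gives direct-runoff ordinates: 0.0, 6.0, 32.0, 32.0, 82.0, 136.0, 165.0, 204.0, 148.0, 107.0, 78.0, 57.0, 0.0 cfs.
The maximum is 204.0 cfs, occurring at the reading for t = 21 h.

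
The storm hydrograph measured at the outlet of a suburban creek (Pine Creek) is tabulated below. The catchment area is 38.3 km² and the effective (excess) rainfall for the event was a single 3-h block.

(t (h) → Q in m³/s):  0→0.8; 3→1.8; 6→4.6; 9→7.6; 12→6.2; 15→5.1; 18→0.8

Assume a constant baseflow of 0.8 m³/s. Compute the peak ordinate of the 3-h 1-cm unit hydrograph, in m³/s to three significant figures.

Direct runoff: 0.0, 1.0, 3.8, 6.8, 5.4, 4.3, 0.0 m³/s; ΣQ_DR = 21.30 m³/s, peak = 6.8 m³/s.
Runoff depth d = ΣQ_DR·Δt / A = 21.30 × 10800 / (38.3 km²) = 6.006 mm.
The 1-cm UH is the DRH scaled by (10 mm)/d, so U_p = 6.8 × 10/6.006 = 11.3 m³/s.

U_p ≈ 11.3 m³/s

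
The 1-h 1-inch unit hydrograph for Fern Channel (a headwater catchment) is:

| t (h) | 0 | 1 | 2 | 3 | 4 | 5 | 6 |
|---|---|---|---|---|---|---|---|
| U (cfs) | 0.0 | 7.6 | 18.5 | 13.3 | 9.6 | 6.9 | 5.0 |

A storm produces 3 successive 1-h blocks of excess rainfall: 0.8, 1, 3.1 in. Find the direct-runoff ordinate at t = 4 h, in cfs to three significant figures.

Q ≈ 78.3 cfs

By discrete convolution, Q_j = Σ (P_i / 1 in) · U_{j−i}.
At t = 4 h (j=4): Q = (0.8/1)·9.6 + (1/1)·13.3 + (3.1/1)·18.5 = 78.3 cfs.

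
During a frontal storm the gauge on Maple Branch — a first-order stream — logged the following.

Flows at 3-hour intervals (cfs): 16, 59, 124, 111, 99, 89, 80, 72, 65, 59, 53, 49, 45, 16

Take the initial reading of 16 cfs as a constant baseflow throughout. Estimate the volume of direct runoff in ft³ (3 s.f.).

Direct-runoff ordinates (Q − Q_b): 0.0, 43.0, 108.0, 95.0, 83.0, 73.0, 64.0, 56.0, 49.0, 43.0, 37.0, 33.0, 29.0, 0.0 cfs.
ΣQ_DR = 713.0 cfs.
With Δt = 3 h = 10800 s, V = ΣQ_DR · Δt = 713.0 × 10800 = 7.70 × 10^6 ft³.

V ≈ 7.70 × 10^6 ft³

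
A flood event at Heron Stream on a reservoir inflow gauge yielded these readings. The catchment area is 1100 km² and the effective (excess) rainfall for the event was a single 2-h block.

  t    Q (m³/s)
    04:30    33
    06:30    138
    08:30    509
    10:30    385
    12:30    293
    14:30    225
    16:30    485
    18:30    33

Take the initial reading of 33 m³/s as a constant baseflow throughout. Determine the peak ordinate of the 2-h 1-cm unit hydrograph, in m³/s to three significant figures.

U_p ≈ 396 m³/s

Direct runoff: 0.0, 105.0, 476.0, 352.0, 260.0, 192.0, 452.0, 0.0 m³/s; ΣQ_DR = 1837 m³/s, peak = 476.0 m³/s.
Runoff depth d = ΣQ_DR·Δt / A = 1837 × 7200 / (1100 km²) = 12.02 mm.
The 1-cm UH is the DRH scaled by (10 mm)/d, so U_p = 476.0 × 10/12.02 = 396 m³/s.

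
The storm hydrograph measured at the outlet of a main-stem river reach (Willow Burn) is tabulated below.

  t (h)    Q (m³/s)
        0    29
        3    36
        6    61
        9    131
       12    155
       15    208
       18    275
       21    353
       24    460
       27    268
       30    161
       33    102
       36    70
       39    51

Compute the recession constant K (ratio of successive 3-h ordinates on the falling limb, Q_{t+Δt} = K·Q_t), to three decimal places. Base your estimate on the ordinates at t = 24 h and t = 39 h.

Using the recession-limb readings at t = 24 h and t = 39 h: Q falls from 460 to 51 m³/s over 5 intervals.
K = (Q₂/Q₁)^(1/5) = (51/460)^(1/5) = 0.644.

K ≈ 0.644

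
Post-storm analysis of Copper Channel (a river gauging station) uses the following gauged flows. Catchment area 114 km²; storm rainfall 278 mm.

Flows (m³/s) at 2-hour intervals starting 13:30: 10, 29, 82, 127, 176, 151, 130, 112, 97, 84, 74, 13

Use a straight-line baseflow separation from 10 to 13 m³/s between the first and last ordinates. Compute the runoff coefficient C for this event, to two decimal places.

ΣQ_DR = 947.0 m³/s; V = ΣQ_DR·Δt = 6.818 × 10^6 m³.
Runoff depth d = V / A = 59.81 mm.
C = d / P = 59.81 / 278 = 0.22.

C ≈ 0.22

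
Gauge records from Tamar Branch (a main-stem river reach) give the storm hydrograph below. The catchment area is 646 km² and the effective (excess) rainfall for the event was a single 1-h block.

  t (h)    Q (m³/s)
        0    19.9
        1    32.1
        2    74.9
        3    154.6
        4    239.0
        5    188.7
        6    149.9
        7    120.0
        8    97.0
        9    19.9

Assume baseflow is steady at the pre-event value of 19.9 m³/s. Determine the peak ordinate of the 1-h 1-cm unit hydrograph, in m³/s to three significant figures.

Direct runoff: 0.0, 12.2, 55.0, 134.7, 219.1, 168.8, 130.0, 100.1, 77.1, 0.0 m³/s; ΣQ_DR = 897.0 m³/s, peak = 219.1 m³/s.
Runoff depth d = ΣQ_DR·Δt / A = 897.0 × 3600 / (646 km²) = 4.999 mm.
The 1-cm UH is the DRH scaled by (10 mm)/d, so U_p = 219.1 × 10/4.999 = 438 m³/s.

U_p ≈ 438 m³/s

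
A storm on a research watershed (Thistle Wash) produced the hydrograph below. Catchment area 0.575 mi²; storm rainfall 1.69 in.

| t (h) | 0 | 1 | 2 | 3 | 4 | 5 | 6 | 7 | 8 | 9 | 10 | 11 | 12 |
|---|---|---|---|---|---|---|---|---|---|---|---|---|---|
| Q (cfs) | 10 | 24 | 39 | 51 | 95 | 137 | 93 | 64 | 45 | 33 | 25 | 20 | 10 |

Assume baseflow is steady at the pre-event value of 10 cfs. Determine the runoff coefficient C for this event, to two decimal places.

ΣQ_DR = 516.0 cfs; V = ΣQ_DR·Δt = 1.858 × 10^6 ft³.
Runoff depth d = V / A = 1.391 in.
C = d / P = 1.391 / 1.69 = 0.82.

C ≈ 0.82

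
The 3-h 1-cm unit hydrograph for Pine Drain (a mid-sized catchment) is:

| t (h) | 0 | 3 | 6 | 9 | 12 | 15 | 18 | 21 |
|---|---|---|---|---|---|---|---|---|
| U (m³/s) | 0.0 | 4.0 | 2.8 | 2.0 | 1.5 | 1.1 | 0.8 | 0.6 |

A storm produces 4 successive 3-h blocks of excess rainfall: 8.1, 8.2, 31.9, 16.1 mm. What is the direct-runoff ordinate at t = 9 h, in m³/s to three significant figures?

By discrete convolution, Q_j = Σ (P_i / 10 mm) · U_{j−i}.
At t = 9 h (j=3): Q = (8.1/10)·2.0 + (8.2/10)·2.8 + (31.9/10)·4.0 + (16.1/10)·0.0 = 16.7 m³/s.

Q ≈ 16.7 m³/s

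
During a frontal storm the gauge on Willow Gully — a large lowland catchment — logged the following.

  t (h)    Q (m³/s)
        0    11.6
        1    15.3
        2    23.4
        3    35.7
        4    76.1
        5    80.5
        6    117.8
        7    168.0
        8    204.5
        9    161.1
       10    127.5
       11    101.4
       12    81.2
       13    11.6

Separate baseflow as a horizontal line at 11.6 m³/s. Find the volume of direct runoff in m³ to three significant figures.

Direct-runoff ordinates (Q − Q_b): 0.0, 3.7, 11.8, 24.1, 64.5, 68.9, 106.2, 156.4, 192.9, 149.5, 115.9, 89.8, 69.6, 0.0 m³/s.
ΣQ_DR = 1053 m³/s.
With Δt = 1 h = 3600 s, V = ΣQ_DR · Δt = 1053 × 3600 = 3.79 × 10^6 m³.

V ≈ 3.79 × 10^6 m³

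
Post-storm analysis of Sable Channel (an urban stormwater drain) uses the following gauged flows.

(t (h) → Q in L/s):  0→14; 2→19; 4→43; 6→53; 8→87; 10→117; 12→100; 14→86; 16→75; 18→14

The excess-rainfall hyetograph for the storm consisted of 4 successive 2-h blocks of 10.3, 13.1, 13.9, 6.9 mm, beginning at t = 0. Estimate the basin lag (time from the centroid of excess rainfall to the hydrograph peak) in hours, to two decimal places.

t_L ≈ 6.21 h

Centroid of excess rainfall: t_c = Σ P_i·t̄_i / ΣP_i = 3.7873 h (block centres at 1, 3, 5, 7 h).
Hydrograph peak occurs at t = 10 h, so basin lag t_L = 10 − 3.7873 = 6.21 h.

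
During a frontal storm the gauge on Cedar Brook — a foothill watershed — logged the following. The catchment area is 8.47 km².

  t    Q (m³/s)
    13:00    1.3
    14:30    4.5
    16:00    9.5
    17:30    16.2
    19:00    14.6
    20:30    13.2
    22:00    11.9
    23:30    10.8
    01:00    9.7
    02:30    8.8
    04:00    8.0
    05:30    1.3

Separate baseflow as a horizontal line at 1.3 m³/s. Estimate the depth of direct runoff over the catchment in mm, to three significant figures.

d ≈ 60.1 mm

Direct runoff: 0.0, 3.2, 8.2, 14.9, 13.3, 11.9, 10.6, 9.5, 8.4, 7.5, 6.7, 0.0 m³/s; ΣQ_DR = 94.20 m³/s.
V = ΣQ_DR · Δt = 94.20 × 5400 s = 5.087 × 10^5 m³.
Over A = 8.47 km², depth = V / A = 60.1 mm.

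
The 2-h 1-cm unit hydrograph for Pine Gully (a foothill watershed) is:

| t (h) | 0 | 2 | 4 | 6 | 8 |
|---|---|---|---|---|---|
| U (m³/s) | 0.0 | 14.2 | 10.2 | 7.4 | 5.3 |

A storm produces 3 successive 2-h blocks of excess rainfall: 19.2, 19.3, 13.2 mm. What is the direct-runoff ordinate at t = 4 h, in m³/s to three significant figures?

Q ≈ 47.0 m³/s

By discrete convolution, Q_j = Σ (P_i / 10 mm) · U_{j−i}.
At t = 4 h (j=2): Q = (19.2/10)·10.2 + (19.3/10)·14.2 + (13.2/10)·0.0 = 47.0 m³/s.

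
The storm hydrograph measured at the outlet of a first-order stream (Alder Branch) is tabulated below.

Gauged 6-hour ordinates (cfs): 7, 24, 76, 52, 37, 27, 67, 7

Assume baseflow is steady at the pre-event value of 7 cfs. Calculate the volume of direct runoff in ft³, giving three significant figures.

V ≈ 5.21 × 10^6 ft³

Direct-runoff ordinates (Q − Q_b): 0.0, 17.0, 69.0, 45.0, 30.0, 20.0, 60.0, 0.0 cfs.
ΣQ_DR = 241.0 cfs.
With Δt = 6 h = 21600 s, V = ΣQ_DR · Δt = 241.0 × 21600 = 5.21 × 10^6 ft³.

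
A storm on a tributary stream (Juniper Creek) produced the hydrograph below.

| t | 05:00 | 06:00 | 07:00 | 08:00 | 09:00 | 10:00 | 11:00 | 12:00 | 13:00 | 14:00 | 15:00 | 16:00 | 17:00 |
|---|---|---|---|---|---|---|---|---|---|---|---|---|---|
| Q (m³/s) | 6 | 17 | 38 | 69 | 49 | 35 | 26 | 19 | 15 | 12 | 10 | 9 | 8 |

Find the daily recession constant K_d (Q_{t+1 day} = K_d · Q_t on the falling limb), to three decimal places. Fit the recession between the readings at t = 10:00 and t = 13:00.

Between t = 10:00 and t = 13:00 the flow falls from 35 to 15 m³/s over 3×1 h = 3 h.
Per-interval ratio K = (15/35)^(1/3) = 0.7539; K_d = K^(24/1) = 0.001.

K_d ≈ 0.001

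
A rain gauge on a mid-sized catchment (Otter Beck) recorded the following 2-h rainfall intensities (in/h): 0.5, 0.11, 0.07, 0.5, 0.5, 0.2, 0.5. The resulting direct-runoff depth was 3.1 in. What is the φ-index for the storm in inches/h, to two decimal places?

φ ≈ 0.13 in/h

Only the 5 blocks with intensity above φ contribute runoff: 0.5, 0.5, 0.5, 0.2, 0.5 in/h.
Σ(I−φ)·Δt = d  ⇒  (0.5+0.5+0.5+0.2+0.5 − 5φ)·2 = 3.1
φ = (2.200 − 3.1/2) / 5 = 0.13 in/h.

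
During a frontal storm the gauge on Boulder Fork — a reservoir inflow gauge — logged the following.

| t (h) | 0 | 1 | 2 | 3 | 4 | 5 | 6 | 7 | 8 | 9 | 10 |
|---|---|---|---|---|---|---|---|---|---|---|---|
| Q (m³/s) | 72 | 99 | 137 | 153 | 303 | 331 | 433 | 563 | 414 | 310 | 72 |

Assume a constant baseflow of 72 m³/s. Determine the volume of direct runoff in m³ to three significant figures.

Direct-runoff ordinates (Q − Q_b): 0.0, 27.0, 65.0, 81.0, 231.0, 259.0, 361.0, 491.0, 342.0, 238.0, 0.0 m³/s.
ΣQ_DR = 2095 m³/s.
With Δt = 1 h = 3600 s, V = ΣQ_DR · Δt = 2095 × 3600 = 7.54 × 10^6 m³.

V ≈ 7.54 × 10^6 m³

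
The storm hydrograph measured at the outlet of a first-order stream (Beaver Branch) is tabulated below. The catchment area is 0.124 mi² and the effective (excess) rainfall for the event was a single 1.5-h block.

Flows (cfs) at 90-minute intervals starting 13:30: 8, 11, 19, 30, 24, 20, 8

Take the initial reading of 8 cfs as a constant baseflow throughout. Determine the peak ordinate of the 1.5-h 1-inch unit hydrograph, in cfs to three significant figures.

Direct runoff: 0.0, 3.0, 11.0, 22.0, 16.0, 12.0, 0.0 cfs; ΣQ_DR = 64.00 cfs, peak = 22.0 cfs.
Runoff depth d = ΣQ_DR·Δt / A = 64.00 × 5400 / (0.124 mi²) = 1.200 in.
The 1-inch UH is the DRH scaled by (1 in)/d, so U_p = 22.0 × 1/1.200 = 18.3 cfs.

U_p ≈ 18.3 cfs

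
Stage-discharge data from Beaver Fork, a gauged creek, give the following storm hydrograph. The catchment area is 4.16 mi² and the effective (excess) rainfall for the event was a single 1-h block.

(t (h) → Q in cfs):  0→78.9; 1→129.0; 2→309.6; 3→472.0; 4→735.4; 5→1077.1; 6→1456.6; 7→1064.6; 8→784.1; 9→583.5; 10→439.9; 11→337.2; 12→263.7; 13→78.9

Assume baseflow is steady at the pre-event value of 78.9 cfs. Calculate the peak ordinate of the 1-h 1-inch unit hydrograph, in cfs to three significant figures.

U_p ≈ 552 cfs

Direct runoff: 0.0, 50.1, 230.7, 393.1, 656.5, 998.2, 1377.7, 985.7, 705.2, 504.6, 361.0, 258.3, 184.8, 0.0 cfs; ΣQ_DR = 6706 cfs, peak = 1377.7 cfs.
Runoff depth d = ΣQ_DR·Δt / A = 6706 × 3600 / (4.16 mi²) = 2.498 in.
The 1-inch UH is the DRH scaled by (1 in)/d, so U_p = 1377.7 × 1/2.498 = 552 cfs.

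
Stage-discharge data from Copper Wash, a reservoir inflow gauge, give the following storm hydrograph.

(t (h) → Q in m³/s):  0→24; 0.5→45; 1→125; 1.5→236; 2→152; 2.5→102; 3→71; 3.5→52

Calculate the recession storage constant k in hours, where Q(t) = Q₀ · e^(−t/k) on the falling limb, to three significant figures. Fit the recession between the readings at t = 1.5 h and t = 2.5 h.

On the falling limb, Q drops from 236 to 102 m³/s between t = 1.5 h and t = 2.5 h (Δt = 1 h).
k = −Δt / ln(Q₂/Q₁) = −1 / ln(102/236) = 1.19 h.

k ≈ 1.19 h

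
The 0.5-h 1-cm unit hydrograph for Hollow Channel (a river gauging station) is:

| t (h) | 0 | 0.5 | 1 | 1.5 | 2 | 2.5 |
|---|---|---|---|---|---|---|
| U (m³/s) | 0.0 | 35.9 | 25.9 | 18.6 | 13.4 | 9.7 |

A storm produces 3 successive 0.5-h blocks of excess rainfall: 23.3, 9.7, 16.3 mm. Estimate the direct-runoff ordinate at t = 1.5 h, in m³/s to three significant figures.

Q ≈ 127 m³/s

By discrete convolution, Q_j = Σ (P_i / 10 mm) · U_{j−i}.
At t = 1.5 h (j=3): Q = (23.3/10)·18.6 + (9.7/10)·25.9 + (16.3/10)·35.9 = 127 m³/s.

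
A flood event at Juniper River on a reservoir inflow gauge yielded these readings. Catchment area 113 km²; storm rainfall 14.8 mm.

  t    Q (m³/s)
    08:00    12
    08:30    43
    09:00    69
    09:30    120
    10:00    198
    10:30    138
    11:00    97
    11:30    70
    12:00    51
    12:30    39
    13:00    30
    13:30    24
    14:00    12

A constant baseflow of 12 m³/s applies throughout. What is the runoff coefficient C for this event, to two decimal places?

C ≈ 0.80

ΣQ_DR = 747.0 m³/s; V = ΣQ_DR·Δt = 1.345 × 10^6 m³.
Runoff depth d = V / A = 11.90 mm.
C = d / P = 11.90 / 14.8 = 0.80.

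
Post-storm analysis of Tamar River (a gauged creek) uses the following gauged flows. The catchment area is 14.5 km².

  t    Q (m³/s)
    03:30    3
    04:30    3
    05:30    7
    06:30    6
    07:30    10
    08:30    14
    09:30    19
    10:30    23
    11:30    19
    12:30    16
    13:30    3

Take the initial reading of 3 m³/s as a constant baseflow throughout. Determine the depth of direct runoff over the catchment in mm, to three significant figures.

Direct runoff: 0.0, 0.0, 4.0, 3.0, 7.0, 11.0, 16.0, 20.0, 16.0, 13.0, 0.0 m³/s; ΣQ_DR = 90.00 m³/s.
V = ΣQ_DR · Δt = 90.00 × 3600 s = 3.240 × 10^5 m³.
Over A = 14.5 km², depth = V / A = 22.3 mm.

d ≈ 22.3 mm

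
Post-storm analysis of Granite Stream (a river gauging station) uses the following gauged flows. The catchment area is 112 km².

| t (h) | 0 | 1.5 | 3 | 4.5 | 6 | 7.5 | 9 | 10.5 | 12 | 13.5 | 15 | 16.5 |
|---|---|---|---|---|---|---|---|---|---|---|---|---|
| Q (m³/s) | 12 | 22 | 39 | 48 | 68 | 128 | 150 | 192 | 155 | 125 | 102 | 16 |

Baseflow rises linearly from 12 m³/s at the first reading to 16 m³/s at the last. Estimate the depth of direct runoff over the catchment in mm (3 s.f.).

d ≈ 42.9 mm

Direct runoff: 0.00, 9.64, 26.27, 34.91, 54.55, 114.18, 135.82, 177.45, 140.09, 109.73, 86.36, 0.00 m³/s; ΣQ_DR = 889.0 m³/s.
V = ΣQ_DR · Δt = 889.0 × 5400 s = 4.801 × 10^6 m³.
Over A = 112 km², depth = V / A = 42.9 mm.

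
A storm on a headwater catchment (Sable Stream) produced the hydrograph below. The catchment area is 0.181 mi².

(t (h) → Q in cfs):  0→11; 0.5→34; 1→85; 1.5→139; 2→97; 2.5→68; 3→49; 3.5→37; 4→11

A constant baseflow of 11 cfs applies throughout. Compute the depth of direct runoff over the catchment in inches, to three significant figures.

d ≈ 1.85 in

Direct runoff: 0.0, 23.0, 74.0, 128.0, 86.0, 57.0, 38.0, 26.0, 0.0 cfs; ΣQ_DR = 432.0 cfs.
V = ΣQ_DR · Δt = 432.0 × 1800 s = 7.776 × 10^5 ft³.
Over A = 0.181 mi², depth = V / A = 1.85 in.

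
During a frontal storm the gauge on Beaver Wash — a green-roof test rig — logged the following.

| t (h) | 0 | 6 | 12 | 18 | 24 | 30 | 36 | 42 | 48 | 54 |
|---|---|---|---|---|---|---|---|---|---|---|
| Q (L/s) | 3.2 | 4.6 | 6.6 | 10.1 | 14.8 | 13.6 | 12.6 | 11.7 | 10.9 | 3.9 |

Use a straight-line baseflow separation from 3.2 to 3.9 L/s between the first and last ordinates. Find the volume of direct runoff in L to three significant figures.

Direct-runoff ordinates (Q − Q_b): 0.00, 1.32, 3.24, 6.67, 11.29, 10.01, 8.93, 7.96, 7.08, 0.00 L/s.
ΣQ_DR = 56.50 L/s.
With Δt = 6 h = 21600 s, V = ΣQ_DR · Δt = 56.50 × 21600 = 1.22 × 10^6 L.

V ≈ 1.22 × 10^6 L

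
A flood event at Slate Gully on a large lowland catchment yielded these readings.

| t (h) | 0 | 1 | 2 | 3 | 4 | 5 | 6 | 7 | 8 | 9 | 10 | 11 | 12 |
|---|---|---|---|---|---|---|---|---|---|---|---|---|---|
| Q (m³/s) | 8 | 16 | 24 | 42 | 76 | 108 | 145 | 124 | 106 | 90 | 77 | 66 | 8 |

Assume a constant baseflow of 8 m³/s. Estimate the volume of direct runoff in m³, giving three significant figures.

Direct-runoff ordinates (Q − Q_b): 0.0, 8.0, 16.0, 34.0, 68.0, 100.0, 137.0, 116.0, 98.0, 82.0, 69.0, 58.0, 0.0 m³/s.
ΣQ_DR = 786.0 m³/s.
With Δt = 1 h = 3600 s, V = ΣQ_DR · Δt = 786.0 × 3600 = 2.83 × 10^6 m³.

V ≈ 2.83 × 10^6 m³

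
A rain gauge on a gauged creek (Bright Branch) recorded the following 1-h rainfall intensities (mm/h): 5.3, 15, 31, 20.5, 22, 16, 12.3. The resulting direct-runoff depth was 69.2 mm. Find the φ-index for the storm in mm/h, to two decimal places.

Only the 6 blocks with intensity above φ contribute runoff: 15, 31, 20.5, 22, 16, 12.3 mm/h.
Σ(I−φ)·Δt = d  ⇒  (15+31+20.5+22+16+12.3 − 6φ)·1 = 69.2
φ = (116.8 − 69.2/1) / 6 = 7.93 mm/h.

φ ≈ 7.93 mm/h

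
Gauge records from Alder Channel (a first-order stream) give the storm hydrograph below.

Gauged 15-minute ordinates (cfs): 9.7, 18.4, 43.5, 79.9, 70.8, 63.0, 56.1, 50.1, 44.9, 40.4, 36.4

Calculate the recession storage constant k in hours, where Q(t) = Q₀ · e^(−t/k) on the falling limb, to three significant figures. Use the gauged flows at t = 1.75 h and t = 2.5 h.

On the falling limb, Q drops from 50.1 to 36.4 cfs between t = 1.75 h and t = 2.5 h (Δt = 0.75 h).
k = −Δt / ln(Q₂/Q₁) = −0.75 / ln(36.4/50.1) = 2.35 h.

k ≈ 2.35 h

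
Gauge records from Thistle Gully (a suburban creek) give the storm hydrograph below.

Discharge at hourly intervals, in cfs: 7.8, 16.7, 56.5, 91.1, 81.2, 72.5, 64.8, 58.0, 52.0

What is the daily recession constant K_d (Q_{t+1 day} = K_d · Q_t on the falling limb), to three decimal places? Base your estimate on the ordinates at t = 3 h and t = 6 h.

Between t = 3 h and t = 6 h the flow falls from 91.1 to 64.8 cfs over 3×1 h = 3 h.
Per-interval ratio K = (64.8/91.1)^(1/3) = 0.8927; K_d = K^(24/1) = 0.066.

K_d ≈ 0.066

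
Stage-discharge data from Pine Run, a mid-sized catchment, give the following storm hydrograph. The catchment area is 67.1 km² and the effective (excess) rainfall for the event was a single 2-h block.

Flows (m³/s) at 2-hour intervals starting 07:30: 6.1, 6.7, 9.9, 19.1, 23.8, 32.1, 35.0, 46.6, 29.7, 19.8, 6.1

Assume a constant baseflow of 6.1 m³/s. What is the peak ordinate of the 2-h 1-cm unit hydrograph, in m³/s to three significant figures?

U_p ≈ 22.5 m³/s

Direct runoff: 0.0, 0.6, 3.8, 13.0, 17.7, 26.0, 28.9, 40.5, 23.6, 13.7, 0.0 m³/s; ΣQ_DR = 167.8 m³/s, peak = 40.5 m³/s.
Runoff depth d = ΣQ_DR·Δt / A = 167.8 × 7200 / (67.1 km²) = 18.01 mm.
The 1-cm UH is the DRH scaled by (10 mm)/d, so U_p = 40.5 × 10/18.01 = 22.5 m³/s.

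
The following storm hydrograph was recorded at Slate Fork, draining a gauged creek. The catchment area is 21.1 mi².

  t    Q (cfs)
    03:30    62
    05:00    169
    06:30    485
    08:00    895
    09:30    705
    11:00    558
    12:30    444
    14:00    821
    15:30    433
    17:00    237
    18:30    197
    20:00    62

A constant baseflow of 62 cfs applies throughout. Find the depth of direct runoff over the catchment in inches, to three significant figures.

Direct runoff: 0.0, 107.0, 423.0, 833.0, 643.0, 496.0, 382.0, 759.0, 371.0, 175.0, 135.0, 0.0 cfs; ΣQ_DR = 4324 cfs.
V = ΣQ_DR · Δt = 4324 × 5400 s = 2.335 × 10^7 ft³.
Over A = 21.1 mi², depth = V / A = 0.476 in.

d ≈ 0.476 in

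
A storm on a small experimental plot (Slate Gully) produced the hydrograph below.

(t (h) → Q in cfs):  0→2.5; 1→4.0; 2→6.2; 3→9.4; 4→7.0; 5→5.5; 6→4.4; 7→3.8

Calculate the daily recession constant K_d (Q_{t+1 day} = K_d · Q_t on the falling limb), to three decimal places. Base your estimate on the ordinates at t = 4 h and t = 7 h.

Between t = 4 h and t = 7 h the flow falls from 7.0 to 3.8 cfs over 3×1 h = 3 h.
Per-interval ratio K = (3.8/7.0)^(1/3) = 0.8158; K_d = K^(24/1) = 0.008.

K_d ≈ 0.008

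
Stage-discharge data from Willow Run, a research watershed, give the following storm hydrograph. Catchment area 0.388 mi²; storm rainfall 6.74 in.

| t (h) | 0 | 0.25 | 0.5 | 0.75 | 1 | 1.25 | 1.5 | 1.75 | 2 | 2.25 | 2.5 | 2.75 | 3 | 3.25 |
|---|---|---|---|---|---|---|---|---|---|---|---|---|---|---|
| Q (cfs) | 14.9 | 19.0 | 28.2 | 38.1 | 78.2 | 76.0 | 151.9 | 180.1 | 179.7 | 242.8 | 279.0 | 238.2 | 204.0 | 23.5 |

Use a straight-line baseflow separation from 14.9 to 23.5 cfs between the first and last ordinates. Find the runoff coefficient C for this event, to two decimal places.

ΣQ_DR = 1485 cfs; V = ΣQ_DR·Δt = 1.336 × 10^6 ft³.
Runoff depth d = V / A = 1.482 in.
C = d / P = 1.482 / 6.74 = 0.22.

C ≈ 0.22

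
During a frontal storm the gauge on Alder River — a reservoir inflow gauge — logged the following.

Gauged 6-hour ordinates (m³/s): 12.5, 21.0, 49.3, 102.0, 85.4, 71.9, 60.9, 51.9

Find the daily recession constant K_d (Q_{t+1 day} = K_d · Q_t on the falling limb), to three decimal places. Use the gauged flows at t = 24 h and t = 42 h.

K_d ≈ 0.515

Between t = 24 h and t = 42 h the flow falls from 85.4 to 51.9 m³/s over 3×6 h = 18 h.
Per-interval ratio K = (51.9/85.4)^(1/3) = 0.8470; K_d = K^(24/6) = 0.515.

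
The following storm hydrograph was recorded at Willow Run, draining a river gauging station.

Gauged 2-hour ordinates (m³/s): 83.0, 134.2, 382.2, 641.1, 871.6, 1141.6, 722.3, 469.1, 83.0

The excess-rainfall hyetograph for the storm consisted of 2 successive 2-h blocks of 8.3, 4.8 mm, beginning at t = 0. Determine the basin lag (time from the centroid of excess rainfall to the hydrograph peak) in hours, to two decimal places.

t_L ≈ 8.27 h

Centroid of excess rainfall: t_c = Σ P_i·t̄_i / ΣP_i = 1.7328 h (block centres at 1, 3 h).
Hydrograph peak occurs at t = 10 h, so basin lag t_L = 10 − 1.7328 = 8.27 h.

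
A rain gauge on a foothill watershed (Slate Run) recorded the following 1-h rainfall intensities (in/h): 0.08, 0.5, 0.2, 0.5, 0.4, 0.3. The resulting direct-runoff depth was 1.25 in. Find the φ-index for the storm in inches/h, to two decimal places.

φ ≈ 0.13 in/h

Only the 5 blocks with intensity above φ contribute runoff: 0.5, 0.2, 0.5, 0.4, 0.3 in/h.
Σ(I−φ)·Δt = d  ⇒  (0.5+0.2+0.5+0.4+0.3 − 5φ)·1 = 1.25
φ = (1.900 − 1.25/1) / 5 = 0.13 in/h.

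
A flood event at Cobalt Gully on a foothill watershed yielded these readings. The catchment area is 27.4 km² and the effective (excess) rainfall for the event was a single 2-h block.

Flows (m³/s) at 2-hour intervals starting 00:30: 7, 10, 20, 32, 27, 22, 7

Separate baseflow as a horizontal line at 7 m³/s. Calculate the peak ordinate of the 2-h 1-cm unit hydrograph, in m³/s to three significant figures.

Direct runoff: 0.0, 3.0, 13.0, 25.0, 20.0, 15.0, 0.0 m³/s; ΣQ_DR = 76.00 m³/s, peak = 25.0 m³/s.
Runoff depth d = ΣQ_DR·Δt / A = 76.00 × 7200 / (27.4 km²) = 19.97 mm.
The 1-cm UH is the DRH scaled by (10 mm)/d, so U_p = 25.0 × 10/19.97 = 12.5 m³/s.

U_p ≈ 12.5 m³/s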